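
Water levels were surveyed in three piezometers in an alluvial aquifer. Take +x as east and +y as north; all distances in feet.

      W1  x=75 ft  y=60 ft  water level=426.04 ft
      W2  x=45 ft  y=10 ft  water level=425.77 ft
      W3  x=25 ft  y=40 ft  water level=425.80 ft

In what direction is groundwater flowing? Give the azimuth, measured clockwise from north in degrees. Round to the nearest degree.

Taking W1 as reference: W2−W1 = (-30, -50, -0.27); W3−W1 = (-50, -20, -0.24).
Solve a·Δx + b·Δy = Δh: det = (-30)·(-20) − (-50)·(-50) = -1900.
∂h/∂x = [(-0.27)·(-20) − (-0.24)·(-50)] / -1900 = +0.003474
∂h/∂y = [(-30)·(-0.24) − (-50)·(-0.27)] / -1900 = +0.003316
Flow direction (−∇h) has components (-0.003474 E, -0.003316 N).
Azimuth = atan2(E, N) = atan2(-0.003474, -0.003316) = 226.3° ≈ 226°.

226°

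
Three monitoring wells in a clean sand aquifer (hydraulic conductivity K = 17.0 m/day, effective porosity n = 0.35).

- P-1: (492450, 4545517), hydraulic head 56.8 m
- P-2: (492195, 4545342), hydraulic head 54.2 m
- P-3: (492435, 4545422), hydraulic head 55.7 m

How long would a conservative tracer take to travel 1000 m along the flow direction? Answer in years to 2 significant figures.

Taking P-1 as reference: P-2−P-1 = (-255, -175, -2.6); P-3−P-1 = (-15, -95, -1.1).
Solve a·Δx + b·Δy = Δh: det = (-255)·(-95) − (-15)·(-175) = 21600.
∂h/∂x = [(-2.6)·(-95) − (-1.1)·(-175)] / 21600 = +0.002523
∂h/∂y = [(-255)·(-1.1) − (-15)·(-2.6)] / 21600 = +0.01118
|∇h| = √(0.002523² + 0.01118²) = 0.01146
Seepage velocity v = K·i/n = 17.0 × 0.01146 / 0.35 = 0.5566 m/day.
t = 1000 / 0.5566 = 1797 days = 4.92 years.

4.9 years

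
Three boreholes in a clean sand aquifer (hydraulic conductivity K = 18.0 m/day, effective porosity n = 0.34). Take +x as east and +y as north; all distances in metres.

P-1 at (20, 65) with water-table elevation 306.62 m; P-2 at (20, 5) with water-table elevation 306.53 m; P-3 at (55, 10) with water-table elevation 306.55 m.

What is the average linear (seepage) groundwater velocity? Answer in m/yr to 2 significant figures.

30 m/yr

With h = a·x + b·y + c and P-1 as origin, the differences give:
  0·a + (-60)·b = -0.09
  35·a + (-55)·b = -0.07
Eliminate b (×(-55) and ×(-60), subtract): 2100·a = 0.750 → a = ∂h/∂x = +0.0003571
Back-substitute: b = ∂h/∂y = +0.001500.
|∇h| = √(0.0003571² + 0.001500²) = 0.001542
Seepage velocity v = K·i/n = 18.0 × 0.001542 / 0.34 = 0.08164 m/day = 29.82 m/yr.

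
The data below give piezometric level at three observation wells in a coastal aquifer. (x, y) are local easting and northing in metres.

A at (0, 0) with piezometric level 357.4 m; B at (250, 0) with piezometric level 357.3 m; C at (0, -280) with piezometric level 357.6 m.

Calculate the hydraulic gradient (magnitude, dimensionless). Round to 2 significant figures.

∂h/∂x = (357.3 − 357.4) / (250 − 0) = -0.0004000
∂h/∂y = (357.6 − 357.4) / (-280 − 0) = -0.0007143
|∇h| = √(-0.0004000² + -0.0007143²) = 0.0008187

0.00082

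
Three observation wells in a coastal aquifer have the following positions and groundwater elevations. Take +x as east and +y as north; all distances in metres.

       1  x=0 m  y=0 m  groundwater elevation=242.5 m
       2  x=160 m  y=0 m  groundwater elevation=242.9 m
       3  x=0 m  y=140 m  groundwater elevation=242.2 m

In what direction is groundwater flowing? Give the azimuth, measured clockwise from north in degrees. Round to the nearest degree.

∂h/∂x = (242.9 − 242.5) / (160 − 0) = +0.002500
∂h/∂y = (242.2 − 242.5) / (140 − 0) = -0.002143
Flow direction (−∇h) has components (-0.002500 E, +0.002143 N).
Azimuth = atan2(E, N) = atan2(-0.002500, +0.002143) = 310.6° ≈ 311°.

311°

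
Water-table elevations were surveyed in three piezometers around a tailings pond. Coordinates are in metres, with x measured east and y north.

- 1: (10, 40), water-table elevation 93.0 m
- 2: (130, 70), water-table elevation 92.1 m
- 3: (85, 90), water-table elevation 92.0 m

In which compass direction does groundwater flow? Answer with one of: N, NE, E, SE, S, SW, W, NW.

Differences from 1: to 2 (Δx, Δy, Δh) = (120, 30, -0.9); to 3 = (75, 50, -1.0).
Determinant of the coordinate differences = 120·50 − 75·30 = 3750.
∂h/∂x = [(-0.9)·50 − (-1.0)·30] / 3750 = -0.004000
∂h/∂y = [120·(-1.0) − 75·(-0.9)] / 3750 = -0.01400
Flow = −∇h = (+0.004000 east, +0.01400 north), which points north.

N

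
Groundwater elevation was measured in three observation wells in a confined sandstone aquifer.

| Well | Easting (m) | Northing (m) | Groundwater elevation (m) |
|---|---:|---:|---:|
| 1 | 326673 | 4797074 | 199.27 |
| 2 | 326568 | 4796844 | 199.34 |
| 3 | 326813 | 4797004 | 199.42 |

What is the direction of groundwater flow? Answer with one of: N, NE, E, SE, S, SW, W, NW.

With h = a·x + b·y + c and 1 as origin, the differences give:
  (-105)·a + (-230)·b = +0.07
  140·a + (-70)·b = +0.15
Eliminate b (×(-70) and ×(-230), subtract): 39550·a = 29.600 → a = ∂h/∂x = +0.0007484
Back-substitute: b = ∂h/∂y = -0.0006460.
Flow = −∇h = (-0.0007484 east, +0.0006460 north), which points northwest.

NW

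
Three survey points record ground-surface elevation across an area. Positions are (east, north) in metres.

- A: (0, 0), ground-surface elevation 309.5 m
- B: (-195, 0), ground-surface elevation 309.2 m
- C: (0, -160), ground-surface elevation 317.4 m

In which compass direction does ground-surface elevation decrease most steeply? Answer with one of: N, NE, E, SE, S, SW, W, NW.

N

∂z/∂x = (309.2 − 309.5) / (-195 − 0) = +0.001538
∂z/∂y = (317.4 − 309.5) / (-160 − 0) = -0.04937
Steepest decrease is along −∇f = (-0.001538 E, +0.04937 N) → north.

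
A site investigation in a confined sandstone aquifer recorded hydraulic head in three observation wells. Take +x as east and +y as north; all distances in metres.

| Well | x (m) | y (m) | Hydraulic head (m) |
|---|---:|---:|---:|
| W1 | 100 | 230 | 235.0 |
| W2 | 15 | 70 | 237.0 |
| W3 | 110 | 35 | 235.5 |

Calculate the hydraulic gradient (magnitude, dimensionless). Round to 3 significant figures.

0.0174

Three-point gradient (reference W1): Δ to W2 = (-85, -160, +2.0), Δ to W3 = (10, -195, +0.5).
∂h/∂x = -0.01706, ∂h/∂y = -0.003439 (det = 18175).
|∇h| = √(-0.01706² + -0.003439²) = 0.0174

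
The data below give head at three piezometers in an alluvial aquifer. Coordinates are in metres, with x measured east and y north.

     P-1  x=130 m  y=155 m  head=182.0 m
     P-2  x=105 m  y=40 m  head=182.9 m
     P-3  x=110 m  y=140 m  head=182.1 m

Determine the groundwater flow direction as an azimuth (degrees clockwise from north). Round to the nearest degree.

Taking P-1 as reference: P-2−P-1 = (-25, -115, +0.9); P-3−P-1 = (-20, -15, +0.1).
Determinant of the coordinate differences = (-25)·(-15) − (-20)·(-115) = -1925.
∂h/∂x = [(+0.9)·(-15) − (+0.1)·(-115)] / -1925 = +0.001039
∂h/∂y = [(-25)·(+0.1) − (-20)·(+0.9)] / -1925 = -0.008052
Flow direction (−∇h) has components (-0.001039 E, +0.008052 N).
Azimuth = atan2(E, N) = atan2(-0.001039, +0.008052) = 352.6° ≈ 353°.

353°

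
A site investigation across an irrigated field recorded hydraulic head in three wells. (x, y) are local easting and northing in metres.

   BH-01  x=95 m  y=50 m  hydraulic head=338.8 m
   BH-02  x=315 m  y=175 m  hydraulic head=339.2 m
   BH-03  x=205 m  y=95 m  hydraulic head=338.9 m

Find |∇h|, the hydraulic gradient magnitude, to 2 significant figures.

Differences from BH-01: to BH-02 (Δx, Δy, Δh) = (220, 125, +0.4); to BH-03 = (110, 45, +0.1).
Solve a·Δx + b·Δy = Δh: det = 220·45 − 110·125 = -3850.
∂h/∂x = [(+0.4)·45 − (+0.1)·125] / -3850 = -0.001429
∂h/∂y = [220·(+0.1) − 110·(+0.4)] / -3850 = +0.005714
|∇h| = √(-0.001429² + 0.005714²) = 0.00589

0.0059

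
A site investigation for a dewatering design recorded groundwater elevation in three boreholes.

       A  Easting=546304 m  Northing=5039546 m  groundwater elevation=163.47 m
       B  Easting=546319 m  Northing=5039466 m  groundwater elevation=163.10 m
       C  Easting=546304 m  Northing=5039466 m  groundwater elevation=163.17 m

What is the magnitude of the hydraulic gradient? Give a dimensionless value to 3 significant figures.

With h = a·x + b·y + c and A as origin, the differences give:
  15·a + (-80)·b = -0.37
  0·a + (-80)·b = -0.30
Eliminate b (×(-80) and ×(-80), subtract): -1200·a = 5.600 → a = ∂h/∂x = -0.004667
Back-substitute: b = ∂h/∂y = +0.003750.
|∇h| = √(-0.004667² + 0.003750²) = 0.005987

0.00599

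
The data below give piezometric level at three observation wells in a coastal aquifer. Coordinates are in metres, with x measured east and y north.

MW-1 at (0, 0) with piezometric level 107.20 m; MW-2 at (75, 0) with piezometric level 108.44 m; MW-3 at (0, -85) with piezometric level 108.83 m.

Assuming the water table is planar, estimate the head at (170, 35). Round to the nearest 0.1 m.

109.3 m

∂h/∂x = (108.44 − 107.20) / (75 − 0) = +0.01653
∂h/∂y = (108.83 − 107.20) / (-85 − 0) = -0.01918
h(170, 35) = 107.20 + (+0.01653)·(170) + (-0.01918)·(35) = 107.20 +2.811 -0.671 = 109.339 m.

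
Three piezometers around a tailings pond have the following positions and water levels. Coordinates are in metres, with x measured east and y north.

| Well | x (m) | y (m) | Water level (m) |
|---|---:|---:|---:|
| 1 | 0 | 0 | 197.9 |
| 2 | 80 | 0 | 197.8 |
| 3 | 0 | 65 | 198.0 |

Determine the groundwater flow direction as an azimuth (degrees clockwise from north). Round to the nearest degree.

∂h/∂x = (197.8 − 197.9) / (80 − 0) = -0.001250
∂h/∂y = (198.0 − 197.9) / (65 − 0) = +0.001538
Flow direction (−∇h) has components (+0.001250 E, -0.001538 N).
Azimuth = atan2(E, N) = atan2(+0.001250, -0.001538) = 140.9° ≈ 141°.

141°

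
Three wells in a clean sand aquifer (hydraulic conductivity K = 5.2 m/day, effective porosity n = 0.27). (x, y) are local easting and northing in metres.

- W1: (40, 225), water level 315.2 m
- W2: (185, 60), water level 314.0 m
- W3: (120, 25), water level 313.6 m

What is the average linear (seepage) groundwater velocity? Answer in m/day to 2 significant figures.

0.17 m/day

Differences from W1: to W2 (Δx, Δy, Δh) = (145, -165, -1.2); to W3 = (80, -200, -1.6).
Solve a·Δx + b·Δy = Δh: det = 145·(-200) − 80·(-165) = -15800.
∂h/∂x = [(-1.2)·(-200) − (-1.6)·(-165)] / -15800 = +0.001519
∂h/∂y = [145·(-1.6) − 80·(-1.2)] / -15800 = +0.008608
|∇h| = √(0.001519² + 0.008608²) = 0.008741
Seepage velocity v = K·i/n = 5.2 × 0.008741 / 0.27 = 0.1683 m/day.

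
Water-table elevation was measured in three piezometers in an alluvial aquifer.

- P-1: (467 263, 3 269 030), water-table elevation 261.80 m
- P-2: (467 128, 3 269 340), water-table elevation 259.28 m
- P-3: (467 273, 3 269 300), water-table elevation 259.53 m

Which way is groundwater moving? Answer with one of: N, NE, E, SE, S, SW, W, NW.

N

Taking P-1 as reference: P-2−P-1 = (-135, 310, -2.52); P-3−P-1 = (10, 270, -2.27).
Solve a·Δx + b·Δy = Δh: det = (-135)·270 − 10·310 = -39550.
∂h/∂x = [(-2.52)·270 − (-2.27)·310] / -39550 = -0.0005891
∂h/∂y = [(-135)·(-2.27) − 10·(-2.52)] / -39550 = -0.008386
Flow = −∇h = (+0.0005891 east, +0.008386 north), which points north.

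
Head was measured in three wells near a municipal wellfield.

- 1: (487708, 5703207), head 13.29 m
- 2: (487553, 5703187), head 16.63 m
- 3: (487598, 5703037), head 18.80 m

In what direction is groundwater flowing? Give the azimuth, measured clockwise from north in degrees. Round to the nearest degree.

043°

Three-point gradient (reference 1): Δ to 2 = (-155, -20, +3.34), Δ to 3 = (-110, -170, +5.51).
∂h/∂x = -0.01895, ∂h/∂y = -0.02015 (det = 24150).
Flow direction (−∇h) has components (+0.01895 E, +0.02015 N).
Azimuth = atan2(E, N) = atan2(+0.01895, +0.02015) = 43.2° ≈ 043°.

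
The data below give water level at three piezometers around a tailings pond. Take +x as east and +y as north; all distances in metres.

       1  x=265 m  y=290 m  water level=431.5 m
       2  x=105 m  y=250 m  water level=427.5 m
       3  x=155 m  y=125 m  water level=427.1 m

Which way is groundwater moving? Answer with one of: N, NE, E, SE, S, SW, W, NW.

SW

Taking 1 as reference: 2−1 = (-160, -40, -4.0); 3−1 = (-110, -165, -4.4).
Solve a·Δx + b·Δy = Δh: det = (-160)·(-165) − (-110)·(-40) = 22000.
∂h/∂x = [(-4.0)·(-165) − (-4.4)·(-40)] / 22000 = +0.02200
∂h/∂y = [(-160)·(-4.4) − (-110)·(-4.0)] / 22000 = +0.01200
Flow = −∇h = (-0.02200 east, -0.01200 north), which points southwest.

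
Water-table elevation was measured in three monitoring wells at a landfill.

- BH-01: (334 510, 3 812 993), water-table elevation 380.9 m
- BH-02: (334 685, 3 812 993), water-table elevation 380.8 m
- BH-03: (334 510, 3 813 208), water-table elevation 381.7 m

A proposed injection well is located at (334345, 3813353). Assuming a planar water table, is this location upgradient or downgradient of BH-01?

∂h/∂x = (380.8 − 380.9) / (334685 − 334510) = -0.0005714
∂h/∂y = (381.7 − 380.9) / (3813208 − 3812993) = +0.003721
Head at (334345, 3813353) = 380.9 + (-0.0005714)·(-165) + (+0.003721)·(360) = 382.33 m.
That is higher than the 380.9 m at BH-01, so the point is upgradient.

upgradient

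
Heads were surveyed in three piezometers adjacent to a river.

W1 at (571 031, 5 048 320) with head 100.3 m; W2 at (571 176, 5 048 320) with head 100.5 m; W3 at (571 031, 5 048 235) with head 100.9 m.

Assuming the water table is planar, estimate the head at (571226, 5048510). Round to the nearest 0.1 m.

∂h/∂x = (100.5 − 100.3) / (571176 − 571031) = +0.001379
∂h/∂y = (100.9 − 100.3) / (5048235 − 5048320) = -0.007059
h(571226, 5048510) = 100.3 + (+0.001379)·(195) + (-0.007059)·(190) = 100.3 +0.269 -1.341 = 99.228 m.

99.2 m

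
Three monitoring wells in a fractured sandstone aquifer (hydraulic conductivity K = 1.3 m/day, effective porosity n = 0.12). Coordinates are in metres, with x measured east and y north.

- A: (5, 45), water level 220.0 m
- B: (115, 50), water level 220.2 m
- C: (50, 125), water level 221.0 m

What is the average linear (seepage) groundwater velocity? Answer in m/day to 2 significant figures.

Taking A as reference: B−A = (110, 5, +0.2); C−A = (45, 80, +1.0).
Solve a·Δx + b·Δy = Δh: det = 110·80 − 45·5 = 8575.
∂h/∂x = [(+0.2)·80 − (+1.0)·5] / 8575 = +0.001283
∂h/∂y = [110·(+1.0) − 45·(+0.2)] / 8575 = +0.01178
|∇h| = √(0.001283² + 0.01178²) = 0.01185
Seepage velocity v = K·i/n = 1.3 × 0.01185 / 0.12 = 0.1284 m/day.

0.13 m/day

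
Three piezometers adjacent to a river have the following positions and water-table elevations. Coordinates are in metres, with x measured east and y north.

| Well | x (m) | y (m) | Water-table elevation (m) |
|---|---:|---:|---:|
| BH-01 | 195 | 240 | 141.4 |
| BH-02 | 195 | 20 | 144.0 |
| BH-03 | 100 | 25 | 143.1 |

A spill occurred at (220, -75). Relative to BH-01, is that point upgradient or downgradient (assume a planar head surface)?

With h = a·x + b·y + c and BH-01 as origin, the differences give:
  0·a + (-220)·b = +2.6
  (-95)·a + (-215)·b = +1.7
Eliminate b (×(-215) and ×(-220), subtract): -20900·a = -185.00 → a = ∂h/∂x = +0.008852
Back-substitute: b = ∂h/∂y = -0.01182.
Head at (220, -75) = 141.4 + (+0.008852)·(25) + (-0.01182)·(-315) = 145.34 m.
That is higher than the 141.4 m at BH-01, so the point is upgradient.

upgradient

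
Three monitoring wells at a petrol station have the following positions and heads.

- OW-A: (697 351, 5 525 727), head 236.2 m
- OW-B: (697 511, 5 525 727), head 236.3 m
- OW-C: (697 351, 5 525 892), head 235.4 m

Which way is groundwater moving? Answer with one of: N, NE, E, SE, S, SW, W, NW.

N

∂h/∂x = (236.3 − 236.2) / (697511 − 697351) = +0.0006250
∂h/∂y = (235.4 − 236.2) / (5525892 − 5525727) = -0.004848
Flow = −∇h = (-0.0006250 east, +0.004848 north), which points north.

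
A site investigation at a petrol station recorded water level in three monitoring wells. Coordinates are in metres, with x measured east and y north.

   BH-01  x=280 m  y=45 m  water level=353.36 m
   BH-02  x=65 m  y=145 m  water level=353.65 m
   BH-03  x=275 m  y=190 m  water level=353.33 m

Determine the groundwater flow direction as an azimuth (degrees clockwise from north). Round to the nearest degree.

080°

Differences from BH-01: to BH-02 (Δx, Δy, Δh) = (-215, 100, +0.29); to BH-03 = (-5, 145, -0.03).
Determinant of the coordinate differences = (-215)·145 − (-5)·100 = -30675.
∂h/∂x = [(+0.29)·145 − (-0.03)·100] / -30675 = -0.001469
∂h/∂y = [(-215)·(-0.03) − (-5)·(+0.29)] / -30675 = -0.0002575
Flow direction (−∇h) has components (+0.001469 E, +0.0002575 N).
Azimuth = atan2(E, N) = atan2(+0.001469, +0.0002575) = 80.1° ≈ 080°.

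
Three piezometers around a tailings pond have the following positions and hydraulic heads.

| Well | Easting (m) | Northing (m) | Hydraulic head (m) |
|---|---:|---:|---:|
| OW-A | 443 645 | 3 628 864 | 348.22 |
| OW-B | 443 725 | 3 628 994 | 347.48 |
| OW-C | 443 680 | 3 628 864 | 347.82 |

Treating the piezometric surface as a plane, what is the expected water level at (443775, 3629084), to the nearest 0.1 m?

Differences from OW-A: to OW-B (Δx, Δy, Δh) = (80, 130, -0.74); to OW-C = (35, 0, -0.40).
Determinant of the coordinate differences = 80·0 − 35·130 = -4550.
∂h/∂x = [(-0.74)·0 − (-0.40)·130] / -4550 = -0.01143
∂h/∂y = [80·(-0.40) − 35·(-0.74)] / -4550 = +0.001341
h(443775, 3629084) = 348.22 + (-0.01143)·(130) + (+0.001341)·(220) = 348.22 -1.486 +0.295 = 347.029 m.

347.0 m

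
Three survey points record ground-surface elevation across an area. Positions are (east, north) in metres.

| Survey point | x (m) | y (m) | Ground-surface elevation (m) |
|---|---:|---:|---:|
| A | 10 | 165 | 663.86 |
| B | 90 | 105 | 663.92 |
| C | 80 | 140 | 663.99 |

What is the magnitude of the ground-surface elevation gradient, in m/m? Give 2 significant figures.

Differences from A: to B (Δx, Δy, Δh) = (80, -60, +0.06); to C = (70, -25, +0.13).
Determinant of the coordinate differences = 80·(-25) − 70·(-60) = 2200.
∂z/∂x = [(+0.06)·(-25) − (+0.13)·(-60)] / 2200 = +0.002864
∂z/∂y = [80·(+0.13) − 70·(+0.06)] / 2200 = +0.002818
|∇f| = √(0.002864² + 0.002818²) = 0.004018 m/m

0.0040 m/m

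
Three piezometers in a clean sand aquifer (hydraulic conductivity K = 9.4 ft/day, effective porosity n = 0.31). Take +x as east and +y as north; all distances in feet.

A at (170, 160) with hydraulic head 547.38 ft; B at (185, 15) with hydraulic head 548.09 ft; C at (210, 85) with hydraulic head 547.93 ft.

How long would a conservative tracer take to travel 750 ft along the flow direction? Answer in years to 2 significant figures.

With h = a·x + b·y + c and A as origin, the differences give:
  15·a + (-145)·b = +0.71
  40·a + (-75)·b = +0.55
Eliminate b (×(-75) and ×(-145), subtract): 4675·a = 26.500 → a = ∂h/∂x = +0.005668
Back-substitute: b = ∂h/∂y = -0.004310.
|∇h| = √(0.005668² + -0.004310²) = 0.007121
Seepage velocity v = K·i/n = 9.4 × 0.007121 / 0.31 = 0.2159 ft/day.
t = 750 / 0.2159 = 3474 days = 9.51 years.

9.5 years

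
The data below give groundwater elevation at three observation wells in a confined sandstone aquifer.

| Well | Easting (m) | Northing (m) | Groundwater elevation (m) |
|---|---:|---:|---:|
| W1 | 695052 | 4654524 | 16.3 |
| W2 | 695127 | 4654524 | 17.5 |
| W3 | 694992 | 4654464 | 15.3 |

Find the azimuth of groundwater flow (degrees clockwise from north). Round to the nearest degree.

Taking W1 as reference: W2−W1 = (75, 0, +1.2); W3−W1 = (-60, -60, -1.0).
Determinant of the coordinate differences = 75·(-60) − (-60)·0 = -4500.
∂h/∂x = [(+1.2)·(-60) − (-1.0)·0] / -4500 = +0.01600
∂h/∂y = [75·(-1.0) − (-60)·(+1.2)] / -4500 = +0.0006667
Flow direction (−∇h) has components (-0.01600 E, -0.0006667 N).
Azimuth = atan2(E, N) = atan2(-0.01600, -0.0006667) = 267.6° ≈ 268°.

268°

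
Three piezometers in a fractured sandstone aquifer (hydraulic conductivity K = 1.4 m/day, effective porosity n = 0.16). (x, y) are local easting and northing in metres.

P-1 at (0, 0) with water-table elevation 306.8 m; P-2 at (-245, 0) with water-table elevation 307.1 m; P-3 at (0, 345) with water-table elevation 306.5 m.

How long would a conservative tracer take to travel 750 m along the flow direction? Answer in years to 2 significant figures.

∂h/∂x = (307.1 − 306.8) / (-245 − 0) = -0.001224
∂h/∂y = (306.5 − 306.8) / (345 − 0) = -0.0008696
|∇h| = √(-0.001224² + -0.0008696²) = 0.001501
Seepage velocity v = K·i/n = 1.4 × 0.001501 / 0.16 = 0.01313 m/day.
t = 750 / 0.01313 = 5.712e+04 days = 156 years.

160 years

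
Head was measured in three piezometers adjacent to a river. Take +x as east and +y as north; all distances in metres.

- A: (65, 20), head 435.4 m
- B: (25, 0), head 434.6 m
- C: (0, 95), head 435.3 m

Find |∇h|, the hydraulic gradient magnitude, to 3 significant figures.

0.0182

Differences from A: to B (Δx, Δy, Δh) = (-40, -20, -0.8); to C = (-65, 75, -0.1).
Solve a·Δx + b·Δy = Δh: det = (-40)·75 − (-65)·(-20) = -4300.
∂h/∂x = [(-0.8)·75 − (-0.1)·(-20)] / -4300 = +0.01442
∂h/∂y = [(-40)·(-0.1) − (-65)·(-0.8)] / -4300 = +0.01116
|∇h| = √(0.01442² + 0.01116²) = 0.01823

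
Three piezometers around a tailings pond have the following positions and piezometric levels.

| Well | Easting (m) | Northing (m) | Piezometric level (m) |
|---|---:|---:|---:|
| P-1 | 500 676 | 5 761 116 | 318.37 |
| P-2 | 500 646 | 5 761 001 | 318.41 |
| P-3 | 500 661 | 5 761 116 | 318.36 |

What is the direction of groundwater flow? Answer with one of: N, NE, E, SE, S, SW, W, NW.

NW

Differences from P-1: to P-2 (Δx, Δy, Δh) = (-30, -115, +0.04); to P-3 = (-15, 0, -0.01).
Determinant of the coordinate differences = (-30)·0 − (-15)·(-115) = -1725.
∂h/∂x = [(+0.04)·0 − (-0.01)·(-115)] / -1725 = +0.0006667
∂h/∂y = [(-30)·(-0.01) − (-15)·(+0.04)] / -1725 = -0.0005217
Flow = −∇h = (-0.0006667 east, +0.0005217 north), which points northwest.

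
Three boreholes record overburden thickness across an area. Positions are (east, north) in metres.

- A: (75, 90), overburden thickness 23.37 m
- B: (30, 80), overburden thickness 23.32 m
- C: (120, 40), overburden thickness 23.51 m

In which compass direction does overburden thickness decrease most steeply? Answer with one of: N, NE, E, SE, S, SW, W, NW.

Taking A as reference: B−A = (-45, -10, -0.05); C−A = (45, -50, +0.14).
Solve a·Δx + b·Δy = Δd: det = (-45)·(-50) − 45·(-10) = 2700.
∂d/∂x = [(-0.05)·(-50) − (+0.14)·(-10)] / 2700 = +0.001444
∂d/∂y = [(-45)·(+0.14) − 45·(-0.05)] / 2700 = -0.001500
Steepest decrease is along −∇f = (-0.001444 E, +0.001500 N) → northwest.

NW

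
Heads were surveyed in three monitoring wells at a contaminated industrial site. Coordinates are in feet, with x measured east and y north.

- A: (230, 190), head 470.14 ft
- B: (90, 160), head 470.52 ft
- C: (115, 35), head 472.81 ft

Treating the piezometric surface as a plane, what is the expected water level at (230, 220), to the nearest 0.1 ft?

469.6 ft

Differences from A: to B (Δx, Δy, Δh) = (-140, -30, +0.38); to C = (-115, -155, +2.67).
Solve a·Δx + b·Δy = Δh: det = (-140)·(-155) − (-115)·(-30) = 18250.
∂h/∂x = [(+0.38)·(-155) − (+2.67)·(-30)] / 18250 = +0.001162
∂h/∂y = [(-140)·(+2.67) − (-115)·(+0.38)] / 18250 = -0.01809
h(230, 220) = 470.14 + (+0.001162)·(0) + (-0.01809)·(30) = 470.14 +0.000 -0.543 = 469.597 ft.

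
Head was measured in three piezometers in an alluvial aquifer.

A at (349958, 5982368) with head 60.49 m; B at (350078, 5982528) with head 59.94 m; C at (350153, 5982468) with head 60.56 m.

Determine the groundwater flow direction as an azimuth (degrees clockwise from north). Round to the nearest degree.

330°

Differences from A: to B (Δx, Δy, Δh) = (120, 160, -0.55); to C = (195, 100, +0.07).
Determinant of the coordinate differences = 120·100 − 195·160 = -19200.
∂h/∂x = [(-0.55)·100 − (+0.07)·160] / -19200 = +0.003448
∂h/∂y = [120·(+0.07) − 195·(-0.55)] / -19200 = -0.006023
Flow direction (−∇h) has components (-0.003448 E, +0.006023 N).
Azimuth = atan2(E, N) = atan2(-0.003448, +0.006023) = 330.2° ≈ 330°.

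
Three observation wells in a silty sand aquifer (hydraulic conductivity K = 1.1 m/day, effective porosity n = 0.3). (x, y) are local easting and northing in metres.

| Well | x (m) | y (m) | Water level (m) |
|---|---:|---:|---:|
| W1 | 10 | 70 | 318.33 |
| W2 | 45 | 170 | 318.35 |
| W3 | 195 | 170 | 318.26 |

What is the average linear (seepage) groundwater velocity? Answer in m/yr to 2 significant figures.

0.97 m/yr

Three-point gradient (reference W1): Δ to W2 = (35, 100, +0.02), Δ to W3 = (185, 100, -0.07).
∂h/∂x = -0.0006000, ∂h/∂y = +0.0004100 (det = -15000).
|∇h| = √(-0.0006000² + 0.0004100²) = 0.0007267
Seepage velocity v = K·i/n = 1.1 × 0.0007267 / 0.3 = 0.002665 m/day = 0.9734 m/yr.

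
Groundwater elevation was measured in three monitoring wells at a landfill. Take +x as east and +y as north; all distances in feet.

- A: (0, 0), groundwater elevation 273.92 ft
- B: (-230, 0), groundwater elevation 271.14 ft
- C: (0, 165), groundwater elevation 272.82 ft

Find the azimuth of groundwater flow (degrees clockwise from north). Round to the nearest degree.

∂h/∂x = (271.14 − 273.92) / (-230 − 0) = +0.01209
∂h/∂y = (272.82 − 273.92) / (165 − 0) = -0.006667
Flow direction (−∇h) has components (-0.01209 E, +0.006667 N).
Azimuth = atan2(E, N) = atan2(-0.01209, +0.006667) = 298.9° ≈ 299°.

299°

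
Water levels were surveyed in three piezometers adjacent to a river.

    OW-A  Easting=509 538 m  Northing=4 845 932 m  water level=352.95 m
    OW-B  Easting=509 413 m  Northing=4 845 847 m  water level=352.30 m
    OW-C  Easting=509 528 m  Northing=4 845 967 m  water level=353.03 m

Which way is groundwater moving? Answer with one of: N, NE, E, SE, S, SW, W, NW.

SW

Differences from OW-A: to OW-B (Δx, Δy, Δh) = (-125, -85, -0.65); to OW-C = (-10, 35, +0.08).
Solve a·Δx + b·Δy = Δh: det = (-125)·35 − (-10)·(-85) = -5225.
∂h/∂x = [(-0.65)·35 − (+0.08)·(-85)] / -5225 = +0.003053
∂h/∂y = [(-125)·(+0.08) − (-10)·(-0.65)] / -5225 = +0.003158
Flow = −∇h = (-0.003053 east, -0.003158 north), which points southwest.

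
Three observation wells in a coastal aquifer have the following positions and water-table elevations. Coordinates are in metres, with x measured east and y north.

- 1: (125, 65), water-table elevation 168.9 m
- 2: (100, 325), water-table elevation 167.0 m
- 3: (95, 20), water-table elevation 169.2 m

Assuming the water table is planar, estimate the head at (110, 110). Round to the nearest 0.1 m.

168.6 m

With h = a·x + b·y + c and 1 as origin, the differences give:
  (-25)·a + 260·b = -1.9
  (-30)·a + (-45)·b = +0.3
Eliminate b (×(-45) and ×260, subtract): 8925·a = 7.50 → a = ∂h/∂x = +0.0008403
Back-substitute: b = ∂h/∂y = -0.007227.
h(110, 110) = 168.9 + (+0.0008403)·(-15) + (-0.007227)·(45) = 168.9 -0.013 -0.325 = 168.562 m.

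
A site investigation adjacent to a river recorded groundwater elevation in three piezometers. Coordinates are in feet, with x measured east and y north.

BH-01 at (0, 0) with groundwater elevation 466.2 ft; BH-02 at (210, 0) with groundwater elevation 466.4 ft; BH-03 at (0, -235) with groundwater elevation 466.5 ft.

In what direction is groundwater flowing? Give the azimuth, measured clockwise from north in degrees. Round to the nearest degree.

323°

∂h/∂x = (466.4 − 466.2) / (210 − 0) = +0.0009524
∂h/∂y = (466.5 − 466.2) / (-235 − 0) = -0.001277
Flow direction (−∇h) has components (-0.0009524 E, +0.001277 N).
Azimuth = atan2(E, N) = atan2(-0.0009524, +0.001277) = 323.3° ≈ 323°.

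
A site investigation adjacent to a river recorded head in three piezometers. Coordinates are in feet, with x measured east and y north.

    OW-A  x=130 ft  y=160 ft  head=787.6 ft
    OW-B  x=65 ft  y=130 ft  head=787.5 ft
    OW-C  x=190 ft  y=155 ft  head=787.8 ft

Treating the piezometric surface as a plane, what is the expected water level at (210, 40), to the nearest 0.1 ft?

788.2 ft

Three-point gradient (reference OW-A): Δ to OW-B = (-65, -30, -0.1), Δ to OW-C = (60, -5, +0.2).
∂h/∂x = +0.003059, ∂h/∂y = -0.003294 (det = 2125).
h(210, 40) = 787.6 + (+0.003059)·(80) + (-0.003294)·(-120) = 787.6 +0.245 +0.395 = 788.240 ft.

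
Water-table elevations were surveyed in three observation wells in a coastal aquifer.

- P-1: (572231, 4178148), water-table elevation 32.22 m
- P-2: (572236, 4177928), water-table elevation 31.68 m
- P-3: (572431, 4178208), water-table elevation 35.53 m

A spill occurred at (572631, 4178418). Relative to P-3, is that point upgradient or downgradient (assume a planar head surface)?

upgradient

Differences from P-1: to P-2 (Δx, Δy, Δh) = (5, -220, -0.54); to P-3 = (200, 60, +3.31).
Solve a·Δx + b·Δy = Δh: det = 5·60 − 200·(-220) = 44300.
∂h/∂x = [(-0.54)·60 − (+3.31)·(-220)] / 44300 = +0.01571
∂h/∂y = [5·(+3.31) − 200·(-0.54)] / 44300 = +0.002812
Head at (572631, 4178418) = 32.22 + (+0.01571)·(400) + (+0.002812)·(270) = 39.26 m.
That is higher than the 35.53 m at P-3, so the point is upgradient.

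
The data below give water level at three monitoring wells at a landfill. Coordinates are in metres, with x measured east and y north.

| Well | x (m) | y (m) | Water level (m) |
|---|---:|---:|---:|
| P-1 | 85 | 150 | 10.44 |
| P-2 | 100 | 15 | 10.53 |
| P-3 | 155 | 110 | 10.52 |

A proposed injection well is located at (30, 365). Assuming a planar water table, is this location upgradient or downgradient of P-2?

With h = a·x + b·y + c and P-1 as origin, the differences give:
  15·a + (-135)·b = +0.09
  70·a + (-40)·b = +0.08
Eliminate b (×(-40) and ×(-135), subtract): 8850·a = 7.200 → a = ∂h/∂x = +0.0008136
Back-substitute: b = ∂h/∂y = -0.0005763.
Head at (30, 365) = 10.44 + (+0.0008136)·(-55) + (-0.0005763)·(215) = 10.27 m.
That is lower than the 10.53 m at P-2, so the point is downgradient.

downgradient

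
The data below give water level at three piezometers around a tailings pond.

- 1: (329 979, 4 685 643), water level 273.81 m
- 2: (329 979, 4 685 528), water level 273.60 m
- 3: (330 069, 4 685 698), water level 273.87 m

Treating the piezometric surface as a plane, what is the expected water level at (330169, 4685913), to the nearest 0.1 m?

Three-point gradient (reference 1): Δ to 2 = (0, -115, -0.21), Δ to 3 = (90, 55, +0.06).
∂h/∂x = -0.0004493, ∂h/∂y = +0.001826 (det = 10350).
h(330169, 4685913) = 273.81 + (-0.0004493)·(190) + (+0.001826)·(270) = 273.81 -0.085 +0.493 = 274.218 m.

274.2 m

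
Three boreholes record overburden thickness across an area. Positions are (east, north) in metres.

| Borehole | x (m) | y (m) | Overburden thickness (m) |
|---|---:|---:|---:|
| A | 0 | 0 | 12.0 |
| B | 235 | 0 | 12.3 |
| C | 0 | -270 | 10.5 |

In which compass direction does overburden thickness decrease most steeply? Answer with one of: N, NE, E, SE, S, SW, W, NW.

S

∂d/∂x = (12.3 − 12.0) / (235 − 0) = +0.001277
∂d/∂y = (10.5 − 12.0) / (-270 − 0) = +0.005556
Steepest decrease is along −∇f = (-0.001277 E, -0.005556 N) → south.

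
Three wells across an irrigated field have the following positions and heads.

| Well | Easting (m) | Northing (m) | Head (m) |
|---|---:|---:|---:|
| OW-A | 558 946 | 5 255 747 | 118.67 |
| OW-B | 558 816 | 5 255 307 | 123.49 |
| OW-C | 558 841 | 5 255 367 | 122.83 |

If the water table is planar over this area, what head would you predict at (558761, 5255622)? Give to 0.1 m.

120.1 m

Taking OW-A as reference: OW-B−OW-A = (-130, -440, +4.82); OW-C−OW-A = (-105, -380, +4.16).
Determinant of the coordinate differences = (-130)·(-380) − (-105)·(-440) = 3200.
∂h/∂x = [(+4.82)·(-380) − (+4.16)·(-440)] / 3200 = -0.0003750
∂h/∂y = [(-130)·(+4.16) − (-105)·(+4.82)] / 3200 = -0.01084
h(558761, 5255622) = 118.67 + (-0.0003750)·(-185) + (-0.01084)·(-125) = 118.67 +0.069 +1.355 = 120.095 m.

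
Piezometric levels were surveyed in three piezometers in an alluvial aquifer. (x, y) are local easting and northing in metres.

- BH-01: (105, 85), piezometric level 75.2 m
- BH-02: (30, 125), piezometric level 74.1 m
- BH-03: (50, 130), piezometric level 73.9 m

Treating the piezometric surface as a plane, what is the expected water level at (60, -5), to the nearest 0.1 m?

Taking BH-01 as reference: BH-02−BH-01 = (-75, 40, -1.1); BH-03−BH-01 = (-55, 45, -1.3).
Determinant of the coordinate differences = (-75)·45 − (-55)·40 = -1175.
∂h/∂x = [(-1.1)·45 − (-1.3)·40] / -1175 = -0.002128
∂h/∂y = [(-75)·(-1.3) − (-55)·(-1.1)] / -1175 = -0.03149
h(60, -5) = 75.2 + (-0.002128)·(-45) + (-0.03149)·(-90) = 75.2 +0.096 +2.834 = 78.130 m.

78.1 m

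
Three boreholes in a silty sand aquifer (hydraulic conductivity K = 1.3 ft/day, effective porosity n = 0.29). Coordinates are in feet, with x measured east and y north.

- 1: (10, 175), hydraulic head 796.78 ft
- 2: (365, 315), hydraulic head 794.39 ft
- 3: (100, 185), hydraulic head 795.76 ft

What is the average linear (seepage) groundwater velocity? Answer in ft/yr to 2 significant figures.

34 ft/yr

Taking 1 as reference: 2−1 = (355, 140, -2.39); 3−1 = (90, 10, -1.02).
Determinant of the coordinate differences = 355·10 − 90·140 = -9050.
∂h/∂x = [(-2.39)·10 − (-1.02)·140] / -9050 = -0.01314
∂h/∂y = [355·(-1.02) − 90·(-2.39)] / -9050 = +0.01624
|∇h| = √(-0.01314² + 0.01624²) = 0.02089
Seepage velocity v = K·i/n = 1.3 × 0.02089 / 0.29 = 0.09364 ft/day = 34.2 ft/yr.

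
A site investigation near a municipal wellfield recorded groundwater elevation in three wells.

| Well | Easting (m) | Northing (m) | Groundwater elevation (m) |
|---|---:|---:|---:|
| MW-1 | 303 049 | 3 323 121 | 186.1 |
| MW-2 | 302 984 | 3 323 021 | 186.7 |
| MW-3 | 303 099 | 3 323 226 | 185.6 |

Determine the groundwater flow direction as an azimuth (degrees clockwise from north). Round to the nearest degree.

079°

With h = a·x + b·y + c and MW-1 as origin, the differences give:
  (-65)·a + (-100)·b = +0.6
  50·a + 105·b = -0.5
Eliminate b (×105 and ×(-100), subtract): -1825·a = 13.00 → a = ∂h/∂x = -0.007123
Back-substitute: b = ∂h/∂y = -0.001370.
Flow direction (−∇h) has components (+0.007123 E, +0.001370 N).
Azimuth = atan2(E, N) = atan2(+0.007123, +0.001370) = 79.1° ≈ 079°.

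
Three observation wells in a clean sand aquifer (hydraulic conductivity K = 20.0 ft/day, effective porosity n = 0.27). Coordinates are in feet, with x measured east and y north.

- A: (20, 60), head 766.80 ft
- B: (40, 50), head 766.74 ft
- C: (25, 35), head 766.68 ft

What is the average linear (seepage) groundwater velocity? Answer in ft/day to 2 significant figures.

0.35 ft/day

Three-point gradient (reference A): Δ to B = (20, -10, -0.06), Δ to C = (5, -25, -0.12).
∂h/∂x = -0.0006667, ∂h/∂y = +0.004667 (det = -450).
|∇h| = √(-0.0006667² + 0.004667²) = 0.004714
Seepage velocity v = K·i/n = 20.0 × 0.004714 / 0.27 = 0.3492 ft/day.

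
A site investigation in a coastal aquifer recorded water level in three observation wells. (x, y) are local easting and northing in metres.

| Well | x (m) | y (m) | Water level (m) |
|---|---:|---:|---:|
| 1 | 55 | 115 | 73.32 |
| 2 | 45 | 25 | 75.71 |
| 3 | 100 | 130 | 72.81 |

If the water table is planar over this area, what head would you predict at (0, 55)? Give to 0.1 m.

75.0 m

Taking 1 as reference: 2−1 = (-10, -90, +2.39); 3−1 = (45, 15, -0.51).
Determinant of the coordinate differences = (-10)·15 − 45·(-90) = 3900.
∂h/∂x = [(+2.39)·15 − (-0.51)·(-90)] / 3900 = -0.002577
∂h/∂y = [(-10)·(-0.51) − 45·(+2.39)] / 3900 = -0.02627
h(0, 55) = 73.32 + (-0.002577)·(-55) + (-0.02627)·(-60) = 73.32 +0.142 +1.576 = 75.038 m.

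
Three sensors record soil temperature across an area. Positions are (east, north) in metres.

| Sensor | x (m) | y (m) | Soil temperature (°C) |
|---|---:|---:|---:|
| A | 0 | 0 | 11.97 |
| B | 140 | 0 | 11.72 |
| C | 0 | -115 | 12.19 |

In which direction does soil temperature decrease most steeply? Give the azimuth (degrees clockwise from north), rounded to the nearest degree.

∂T/∂x = (11.72 − 11.97) / (140 − 0) = -0.001786
∂T/∂y = (12.19 − 11.97) / (-115 − 0) = -0.001913
Steepest decrease is along −∇f: components (+0.001786 E, +0.001913 N).
Azimuth = atan2(+0.001786, +0.001913) = 43.0° ≈ 043°.

043°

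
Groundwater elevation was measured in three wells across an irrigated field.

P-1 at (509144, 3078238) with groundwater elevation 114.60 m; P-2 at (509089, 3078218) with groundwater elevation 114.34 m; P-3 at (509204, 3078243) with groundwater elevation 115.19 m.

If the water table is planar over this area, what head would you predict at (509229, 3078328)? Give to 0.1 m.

Differences from P-1: to P-2 (Δx, Δy, Δh) = (-55, -20, -0.26); to P-3 = (60, 5, +0.59).
Solve a·Δx + b·Δy = Δh: det = (-55)·5 − 60·(-20) = 925.
∂h/∂x = [(-0.26)·5 − (+0.59)·(-20)] / 925 = +0.01135
∂h/∂y = [(-55)·(+0.59) − 60·(-0.26)] / 925 = -0.01822
h(509229, 3078328) = 114.60 + (+0.01135)·(85) + (-0.01822)·(90) = 114.60 +0.965 -1.639 = 113.925 m.

113.9 m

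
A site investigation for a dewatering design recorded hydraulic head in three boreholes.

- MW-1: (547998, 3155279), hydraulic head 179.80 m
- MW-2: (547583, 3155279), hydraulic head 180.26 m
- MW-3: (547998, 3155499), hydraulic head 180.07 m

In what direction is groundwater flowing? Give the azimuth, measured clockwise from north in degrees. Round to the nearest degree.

∂h/∂x = (180.26 − 179.80) / (547583 − 547998) = -0.001108
∂h/∂y = (180.07 − 179.80) / (3155499 − 3155279) = +0.001227
Flow direction (−∇h) has components (+0.001108 E, -0.001227 N).
Azimuth = atan2(E, N) = atan2(+0.001108, -0.001227) = 137.9° ≈ 138°.

138°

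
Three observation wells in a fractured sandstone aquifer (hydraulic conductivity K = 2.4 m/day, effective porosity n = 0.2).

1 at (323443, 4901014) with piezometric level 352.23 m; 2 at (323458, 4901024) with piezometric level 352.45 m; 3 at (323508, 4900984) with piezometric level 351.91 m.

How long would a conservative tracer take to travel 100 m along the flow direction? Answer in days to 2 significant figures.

Differences from 1: to 2 (Δx, Δy, Δh) = (15, 10, +0.22); to 3 = (65, -30, -0.32).
Solve a·Δx + b·Δy = Δh: det = 15·(-30) − 65·10 = -1100.
∂h/∂x = [(+0.22)·(-30) − (-0.32)·10] / -1100 = +0.003091
∂h/∂y = [15·(-0.32) − 65·(+0.22)] / -1100 = +0.01736
|∇h| = √(0.003091² + 0.01736²) = 0.01763
Seepage velocity v = K·i/n = 2.4 × 0.01763 / 0.2 = 0.2116 m/day.
t = 100 / 0.2116 = 472.6 days.

470 days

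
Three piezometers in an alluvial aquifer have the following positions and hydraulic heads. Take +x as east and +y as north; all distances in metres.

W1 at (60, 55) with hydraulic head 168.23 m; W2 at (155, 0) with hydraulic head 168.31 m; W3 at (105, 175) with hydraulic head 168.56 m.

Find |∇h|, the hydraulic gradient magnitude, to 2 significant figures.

0.0028

With h = a·x + b·y + c and W1 as origin, the differences give:
  95·a + (-55)·b = +0.08
  45·a + 120·b = +0.33
Eliminate b (×120 and ×(-55), subtract): 13875·a = 27.750 → a = ∂h/∂x = +0.002000
Back-substitute: b = ∂h/∂y = +0.002000.
|∇h| = √(0.002000² + 0.002000²) = 0.002828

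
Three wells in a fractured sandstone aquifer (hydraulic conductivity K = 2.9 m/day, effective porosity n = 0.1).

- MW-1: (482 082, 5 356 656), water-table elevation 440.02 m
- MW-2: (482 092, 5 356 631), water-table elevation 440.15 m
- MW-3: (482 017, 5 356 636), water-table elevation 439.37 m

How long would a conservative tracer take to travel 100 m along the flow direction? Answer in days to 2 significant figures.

330 days

Differences from MW-1: to MW-2 (Δx, Δy, Δh) = (10, -25, +0.13); to MW-3 = (-65, -20, -0.65).
Determinant of the coordinate differences = 10·(-20) − (-65)·(-25) = -1825.
∂h/∂x = [(+0.13)·(-20) − (-0.65)·(-25)] / -1825 = +0.01033
∂h/∂y = [10·(-0.65) − (-65)·(+0.13)] / -1825 = -0.001068
|∇h| = √(0.01033² + -0.001068²) = 0.01039
Seepage velocity v = K·i/n = 2.9 × 0.01039 / 0.1 = 0.3013 m/day.
t = 100 / 0.3013 = 331.9 days.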